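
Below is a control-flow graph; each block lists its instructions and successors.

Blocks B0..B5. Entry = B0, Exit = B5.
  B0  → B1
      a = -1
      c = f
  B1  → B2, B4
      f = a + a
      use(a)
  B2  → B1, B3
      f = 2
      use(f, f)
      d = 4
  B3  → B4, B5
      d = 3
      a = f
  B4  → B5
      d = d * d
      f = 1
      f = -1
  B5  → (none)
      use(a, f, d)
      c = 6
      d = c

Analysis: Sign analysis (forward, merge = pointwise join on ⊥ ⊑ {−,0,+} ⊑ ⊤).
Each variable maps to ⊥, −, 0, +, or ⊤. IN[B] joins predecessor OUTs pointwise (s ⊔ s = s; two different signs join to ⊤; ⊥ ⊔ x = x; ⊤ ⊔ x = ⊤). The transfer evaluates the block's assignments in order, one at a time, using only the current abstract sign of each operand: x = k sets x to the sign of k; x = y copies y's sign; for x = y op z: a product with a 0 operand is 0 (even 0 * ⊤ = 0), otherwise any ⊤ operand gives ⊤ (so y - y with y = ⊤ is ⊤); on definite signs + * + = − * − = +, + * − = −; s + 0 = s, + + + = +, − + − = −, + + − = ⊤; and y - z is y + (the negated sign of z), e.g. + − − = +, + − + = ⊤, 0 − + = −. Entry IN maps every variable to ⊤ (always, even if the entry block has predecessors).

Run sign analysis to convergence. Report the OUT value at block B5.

Per-block solution:
  B0:   IN=(all ⊤)   OUT={a:-; rest ⊤}
  B1:   IN={a:-; rest ⊤}   OUT={a:-, f:-; rest ⊤}
  B2:   IN={a:-, f:-; rest ⊤}   OUT={a:-, d:+, f:+; rest ⊤}
  B3:   IN={a:-, d:+, f:+; rest ⊤}   OUT={a:+, d:+, f:+; rest ⊤}
  B4:   IN=(all ⊤)   OUT={f:-; rest ⊤}
  B5:   IN=(all ⊤)   OUT={c:+, d:+; rest ⊤}

Merge at B5: IN[B5] = OUT[B3] ⊔ OUT[B4] = {a: ⊤, b: ⊤, c: ⊤, d: ⊤, e: ⊤, f: ⊤}
Applying B5's transfer function to that IN value gives OUT[B5] (row B5 above).

Answer: {a: ⊤, b: ⊤, c: +, d: +, e: ⊤, f: ⊤}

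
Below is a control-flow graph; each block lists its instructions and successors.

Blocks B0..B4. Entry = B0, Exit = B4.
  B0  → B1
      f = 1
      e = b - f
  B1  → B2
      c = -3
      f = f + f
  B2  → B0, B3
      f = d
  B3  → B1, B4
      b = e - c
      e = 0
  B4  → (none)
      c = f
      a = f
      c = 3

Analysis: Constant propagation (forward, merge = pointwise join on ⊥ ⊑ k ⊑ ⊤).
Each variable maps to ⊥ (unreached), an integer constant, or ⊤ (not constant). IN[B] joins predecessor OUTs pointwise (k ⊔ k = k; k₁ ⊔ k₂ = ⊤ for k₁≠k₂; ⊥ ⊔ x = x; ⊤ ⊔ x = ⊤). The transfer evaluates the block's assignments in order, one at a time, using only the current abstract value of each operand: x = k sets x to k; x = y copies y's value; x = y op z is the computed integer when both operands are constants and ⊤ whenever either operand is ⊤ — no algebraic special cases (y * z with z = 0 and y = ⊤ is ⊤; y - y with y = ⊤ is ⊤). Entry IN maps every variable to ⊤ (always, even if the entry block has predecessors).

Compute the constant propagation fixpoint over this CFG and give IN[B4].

Fixpoint table:
  B0: | IN=(all ⊤) | OUT={f:1; rest ⊤}
  B1: | IN=(all ⊤) | OUT={c:-3; rest ⊤}
  B2: | IN={c:-3; rest ⊤} | OUT={c:-3; rest ⊤}
  B3: | IN={c:-3; rest ⊤} | OUT={c:-3, e:0; rest ⊤}
  B4: | IN={c:-3, e:0; rest ⊤} | OUT={c:3, e:0; rest ⊤}

Merge at B4: IN[B4] = OUT[B3] = {a: ⊤, b: ⊤, c: -3, d: ⊤, e: 0, f: ⊤}

Answer: {a: ⊤, b: ⊤, c: -3, d: ⊤, e: 0, f: ⊤}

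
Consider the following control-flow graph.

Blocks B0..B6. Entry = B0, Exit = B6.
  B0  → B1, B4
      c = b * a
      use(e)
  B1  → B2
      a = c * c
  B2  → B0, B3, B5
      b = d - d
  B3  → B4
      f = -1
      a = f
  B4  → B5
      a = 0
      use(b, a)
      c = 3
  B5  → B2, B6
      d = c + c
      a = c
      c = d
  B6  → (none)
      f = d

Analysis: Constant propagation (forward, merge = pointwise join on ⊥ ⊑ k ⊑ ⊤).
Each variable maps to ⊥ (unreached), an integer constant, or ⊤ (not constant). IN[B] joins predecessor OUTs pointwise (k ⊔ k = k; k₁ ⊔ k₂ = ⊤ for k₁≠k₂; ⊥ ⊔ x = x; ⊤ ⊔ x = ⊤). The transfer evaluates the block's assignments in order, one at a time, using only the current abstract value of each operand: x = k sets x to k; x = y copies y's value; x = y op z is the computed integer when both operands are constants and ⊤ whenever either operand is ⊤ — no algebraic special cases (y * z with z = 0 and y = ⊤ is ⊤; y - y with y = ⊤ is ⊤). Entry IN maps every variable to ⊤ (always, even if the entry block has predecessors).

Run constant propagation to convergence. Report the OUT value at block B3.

Answer: {a: -1, b: ⊤, c: ⊤, d: ⊤, e: ⊤, f: -1}

Trace:
Converged values:
  B0:   IN=(all ⊤)   OUT=(all ⊤)
  B1:   IN=(all ⊤)   OUT=(all ⊤)
  B2:   IN=(all ⊤)   OUT=(all ⊤)
  B3:   IN=(all ⊤)   OUT={a:-1, f:-1; rest ⊤}
  B4:   IN=(all ⊤)   OUT={a:0, c:3; rest ⊤}
  B5:   IN=(all ⊤)   OUT=(all ⊤)
  B6:   IN=(all ⊤)   OUT=(all ⊤)

Merge at B3: IN[B3] = OUT[B2] = {a: ⊤, b: ⊤, c: ⊤, d: ⊤, e: ⊤, f: ⊤}
Applying B3's transfer function to that IN value gives OUT[B3] (row B3 above).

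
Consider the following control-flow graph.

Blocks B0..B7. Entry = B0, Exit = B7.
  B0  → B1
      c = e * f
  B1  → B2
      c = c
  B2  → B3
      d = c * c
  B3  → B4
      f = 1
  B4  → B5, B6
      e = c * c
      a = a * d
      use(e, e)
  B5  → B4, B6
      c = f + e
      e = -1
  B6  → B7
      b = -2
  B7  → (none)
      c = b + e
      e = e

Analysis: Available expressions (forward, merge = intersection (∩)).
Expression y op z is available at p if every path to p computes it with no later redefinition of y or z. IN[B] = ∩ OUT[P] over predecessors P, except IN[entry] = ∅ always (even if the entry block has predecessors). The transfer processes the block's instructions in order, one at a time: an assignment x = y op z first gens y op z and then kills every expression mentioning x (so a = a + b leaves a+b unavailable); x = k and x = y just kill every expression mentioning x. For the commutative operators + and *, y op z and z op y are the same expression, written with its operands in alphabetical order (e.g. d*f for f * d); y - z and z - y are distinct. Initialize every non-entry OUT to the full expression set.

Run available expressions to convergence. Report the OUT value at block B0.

Per-block solution:
  B0:  IN={}  OUT={e*f}
  B1:  IN={e*f}  OUT={e*f}
  B2:  IN={e*f}  OUT={c*c, e*f}
  B3:  IN={c*c, e*f}  OUT={c*c}
  B4:  IN={}  OUT={c*c}
  B5:  IN={c*c}  OUT={}
  B6:  IN={}  OUT={}
  B7:  IN={}  OUT={}

B0 is the boundary node: IN[B0] = {}
Applying B0's transfer function to that IN value gives OUT[B0] (row B0 above).

Answer: {e*f}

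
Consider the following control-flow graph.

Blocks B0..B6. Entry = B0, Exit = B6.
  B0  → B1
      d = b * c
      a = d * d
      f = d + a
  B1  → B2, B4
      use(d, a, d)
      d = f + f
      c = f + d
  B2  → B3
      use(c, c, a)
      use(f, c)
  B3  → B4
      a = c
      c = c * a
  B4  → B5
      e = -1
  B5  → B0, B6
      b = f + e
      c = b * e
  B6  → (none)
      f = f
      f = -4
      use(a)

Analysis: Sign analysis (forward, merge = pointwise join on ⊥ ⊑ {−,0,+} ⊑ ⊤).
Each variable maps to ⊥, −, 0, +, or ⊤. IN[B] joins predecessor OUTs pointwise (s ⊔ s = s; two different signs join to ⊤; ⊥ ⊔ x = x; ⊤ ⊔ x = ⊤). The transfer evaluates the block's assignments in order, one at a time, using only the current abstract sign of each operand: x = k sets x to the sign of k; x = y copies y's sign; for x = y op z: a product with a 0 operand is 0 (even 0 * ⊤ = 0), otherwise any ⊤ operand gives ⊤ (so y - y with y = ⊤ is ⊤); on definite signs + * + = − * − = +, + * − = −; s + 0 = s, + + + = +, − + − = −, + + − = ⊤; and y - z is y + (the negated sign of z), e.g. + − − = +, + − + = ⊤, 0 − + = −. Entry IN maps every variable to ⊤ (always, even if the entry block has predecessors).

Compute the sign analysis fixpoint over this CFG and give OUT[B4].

Answer: {a: ⊤, b: ⊤, c: ⊤, d: ⊤, e: -, f: ⊤}

Working:
Converged values:
  B0:  IN=(all ⊤)  OUT=(all ⊤)
  B1:  IN=(all ⊤)  OUT=(all ⊤)
  B2:  IN=(all ⊤)  OUT=(all ⊤)
  B3:  IN=(all ⊤)  OUT=(all ⊤)
  B4:  IN=(all ⊤)  OUT={e:-; rest ⊤}
  B5:  IN={e:-; rest ⊤}  OUT={e:-; rest ⊤}
  B6:  IN={e:-; rest ⊤}  OUT={e:-, f:-; rest ⊤}

Merge at B4: IN[B4] = OUT[B1] ⊔ OUT[B3] = {a: ⊤, b: ⊤, c: ⊤, d: ⊤, e: ⊤, f: ⊤}
Applying B4's transfer function to that IN value gives OUT[B4] (row B4 above).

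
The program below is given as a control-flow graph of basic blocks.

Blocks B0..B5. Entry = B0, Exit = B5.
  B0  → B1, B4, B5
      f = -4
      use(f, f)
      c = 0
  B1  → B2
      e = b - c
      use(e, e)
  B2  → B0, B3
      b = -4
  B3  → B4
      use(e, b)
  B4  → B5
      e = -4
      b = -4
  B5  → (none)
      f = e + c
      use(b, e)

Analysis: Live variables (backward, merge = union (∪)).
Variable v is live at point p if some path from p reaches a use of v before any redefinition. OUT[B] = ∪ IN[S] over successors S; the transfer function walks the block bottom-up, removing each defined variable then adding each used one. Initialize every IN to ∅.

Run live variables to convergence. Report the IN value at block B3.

Answer: {b, c, e}

Derivation:
Fixpoint table:
  B0: | IN={b, e} | OUT={b, c, e}
  B1: | IN={b, c} | OUT={c, e}
  B2: | IN={c, e} | OUT={b, c, e}
  B3: | IN={b, c, e} | OUT={c}
  B4: | IN={c} | OUT={b, c, e}
  B5: | IN={b, c, e} | OUT={}

Merge at B3: OUT[B3] = IN[B4] = {c}
Applying B3's transfer function to that OUT value gives IN[B3] (row B3 above).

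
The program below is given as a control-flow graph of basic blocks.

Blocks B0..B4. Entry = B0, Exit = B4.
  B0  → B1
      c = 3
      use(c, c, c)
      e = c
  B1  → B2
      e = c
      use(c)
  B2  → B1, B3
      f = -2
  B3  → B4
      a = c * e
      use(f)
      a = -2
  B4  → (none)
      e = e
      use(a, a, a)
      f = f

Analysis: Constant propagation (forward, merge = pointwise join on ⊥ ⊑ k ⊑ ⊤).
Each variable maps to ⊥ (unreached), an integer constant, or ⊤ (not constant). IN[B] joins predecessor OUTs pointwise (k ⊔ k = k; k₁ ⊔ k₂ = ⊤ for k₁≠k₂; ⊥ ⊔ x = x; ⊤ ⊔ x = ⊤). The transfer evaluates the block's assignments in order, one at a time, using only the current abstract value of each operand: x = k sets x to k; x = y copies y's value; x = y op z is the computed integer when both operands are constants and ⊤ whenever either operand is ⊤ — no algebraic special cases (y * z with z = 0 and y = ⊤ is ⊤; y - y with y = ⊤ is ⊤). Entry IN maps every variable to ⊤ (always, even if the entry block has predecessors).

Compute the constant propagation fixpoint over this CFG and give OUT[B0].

Per-block solution:
  B0:  IN=(all ⊤)  OUT={c:3, e:3; rest ⊤}
  B1:  IN={c:3, e:3; rest ⊤}  OUT={c:3, e:3; rest ⊤}
  B2:  IN={c:3, e:3; rest ⊤}  OUT={c:3, e:3, f:-2; rest ⊤}
  B3:  IN={c:3, e:3, f:-2; rest ⊤}  OUT={a:-2, c:3, e:3, f:-2; rest ⊤}
  B4:  IN={a:-2, c:3, e:3, f:-2; rest ⊤}  OUT={a:-2, c:3, e:3, f:-2; rest ⊤}

B0 is the boundary node: IN[B0] = {a: ⊤, b: ⊤, c: ⊤, d: ⊤, e: ⊤, f: ⊤}
Applying B0's transfer function to that IN value gives OUT[B0] (row B0 above).

Answer: {a: ⊤, b: ⊤, c: 3, d: ⊤, e: 3, f: ⊤}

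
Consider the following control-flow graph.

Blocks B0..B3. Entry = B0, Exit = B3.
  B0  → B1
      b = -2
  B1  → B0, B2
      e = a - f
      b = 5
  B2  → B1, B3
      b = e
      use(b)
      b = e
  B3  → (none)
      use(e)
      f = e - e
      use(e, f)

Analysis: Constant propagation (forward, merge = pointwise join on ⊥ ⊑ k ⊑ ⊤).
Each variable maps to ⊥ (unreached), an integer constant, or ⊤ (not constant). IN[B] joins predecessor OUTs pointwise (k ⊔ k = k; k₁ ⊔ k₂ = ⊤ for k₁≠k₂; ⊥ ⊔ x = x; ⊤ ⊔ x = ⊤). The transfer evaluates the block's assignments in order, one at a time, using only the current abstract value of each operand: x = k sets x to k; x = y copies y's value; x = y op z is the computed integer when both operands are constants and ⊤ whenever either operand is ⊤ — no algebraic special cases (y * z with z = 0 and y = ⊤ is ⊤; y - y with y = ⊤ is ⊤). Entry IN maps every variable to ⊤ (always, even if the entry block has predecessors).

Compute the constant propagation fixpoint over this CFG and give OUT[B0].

Fixpoint table:
  B0:  IN=(all ⊤)  OUT={b:-2; rest ⊤}
  B1:  IN=(all ⊤)  OUT={b:5; rest ⊤}
  B2:  IN={b:5; rest ⊤}  OUT=(all ⊤)
  B3:  IN=(all ⊤)  OUT=(all ⊤)

Merge at B0 (entry node, so the boundary value (all ⊤) is joined with the incoming edge(s)): IN[B0] = (all ⊤) ⊔ OUT[B1] = {a: ⊤, b: ⊤, c: ⊤, d: ⊤, e: ⊤, f: ⊤}
Applying B0's transfer function to that IN value gives OUT[B0] (row B0 above).

Answer: {a: ⊤, b: -2, c: ⊤, d: ⊤, e: ⊤, f: ⊤}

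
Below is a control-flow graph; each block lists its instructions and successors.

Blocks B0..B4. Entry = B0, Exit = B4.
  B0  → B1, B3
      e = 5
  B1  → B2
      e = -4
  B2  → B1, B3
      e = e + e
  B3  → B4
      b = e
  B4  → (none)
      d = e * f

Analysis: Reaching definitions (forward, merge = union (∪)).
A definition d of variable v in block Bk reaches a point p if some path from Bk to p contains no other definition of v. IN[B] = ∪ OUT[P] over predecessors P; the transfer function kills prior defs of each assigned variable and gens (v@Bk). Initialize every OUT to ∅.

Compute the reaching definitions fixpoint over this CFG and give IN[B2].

Answer: {e@B1}

Derivation:
Converged values:
  B0: | IN={} | OUT={e@B0}
  B1: | IN={e@B0, e@B2} | OUT={e@B1}
  B2: | IN={e@B1} | OUT={e@B2}
  B3: | IN={e@B0, e@B2} | OUT={b@B3, e@B0, e@B2}
  B4: | IN={b@B3, e@B0, e@B2} | OUT={b@B3, d@B4, e@B0, e@B2}

Merge at B2: IN[B2] = OUT[B1] = {e@B1}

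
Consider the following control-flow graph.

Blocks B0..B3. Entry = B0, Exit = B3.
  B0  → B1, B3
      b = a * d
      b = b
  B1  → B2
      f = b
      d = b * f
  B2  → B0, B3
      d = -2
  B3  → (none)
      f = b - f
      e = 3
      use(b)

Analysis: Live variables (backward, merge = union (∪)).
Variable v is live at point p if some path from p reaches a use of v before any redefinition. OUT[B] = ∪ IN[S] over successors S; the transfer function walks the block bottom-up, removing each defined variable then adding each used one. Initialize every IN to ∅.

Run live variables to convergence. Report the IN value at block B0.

Answer: {a, d, f}

Working:
Fixpoint table:
  B0:  IN={a, d, f}  OUT={a, b, f}
  B1:  IN={a, b}  OUT={a, b, f}
  B2:  IN={a, b, f}  OUT={a, b, d, f}
  B3:  IN={b, f}  OUT={}

Merge at B0: OUT[B0] = IN[B1] ⊔ IN[B3] = {a, b, f}
Applying B0's transfer function to that OUT value gives IN[B0] (row B0 above).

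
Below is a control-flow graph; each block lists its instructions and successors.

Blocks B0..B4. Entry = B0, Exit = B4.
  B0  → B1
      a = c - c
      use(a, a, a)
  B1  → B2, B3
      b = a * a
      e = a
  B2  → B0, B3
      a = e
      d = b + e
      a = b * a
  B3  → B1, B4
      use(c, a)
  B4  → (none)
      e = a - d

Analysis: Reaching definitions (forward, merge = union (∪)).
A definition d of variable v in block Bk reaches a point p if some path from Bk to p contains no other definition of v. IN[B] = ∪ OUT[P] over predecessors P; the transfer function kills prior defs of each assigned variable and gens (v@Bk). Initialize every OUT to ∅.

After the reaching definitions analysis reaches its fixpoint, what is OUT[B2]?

Answer: {a@B2, b@B1, d@B2, e@B1}

Derivation:
Per-block solution:
  B0: | IN={a@B2, b@B1, d@B2, e@B1} | OUT={a@B0, b@B1, d@B2, e@B1}
  B1: | IN={a@B0, a@B2, b@B1, d@B2, e@B1} | OUT={a@B0, a@B2, b@B1, d@B2, e@B1}
  B2: | IN={a@B0, a@B2, b@B1, d@B2, e@B1} | OUT={a@B2, b@B1, d@B2, e@B1}
  B3: | IN={a@B0, a@B2, b@B1, d@B2, e@B1} | OUT={a@B0, a@B2, b@B1, d@B2, e@B1}
  B4: | IN={a@B0, a@B2, b@B1, d@B2, e@B1} | OUT={a@B0, a@B2, b@B1, d@B2, e@B4}

Merge at B2: IN[B2] = OUT[B1] = {a@B0, a@B2, b@B1, d@B2, e@B1}
Applying B2's transfer function to that IN value gives OUT[B2] (row B2 above).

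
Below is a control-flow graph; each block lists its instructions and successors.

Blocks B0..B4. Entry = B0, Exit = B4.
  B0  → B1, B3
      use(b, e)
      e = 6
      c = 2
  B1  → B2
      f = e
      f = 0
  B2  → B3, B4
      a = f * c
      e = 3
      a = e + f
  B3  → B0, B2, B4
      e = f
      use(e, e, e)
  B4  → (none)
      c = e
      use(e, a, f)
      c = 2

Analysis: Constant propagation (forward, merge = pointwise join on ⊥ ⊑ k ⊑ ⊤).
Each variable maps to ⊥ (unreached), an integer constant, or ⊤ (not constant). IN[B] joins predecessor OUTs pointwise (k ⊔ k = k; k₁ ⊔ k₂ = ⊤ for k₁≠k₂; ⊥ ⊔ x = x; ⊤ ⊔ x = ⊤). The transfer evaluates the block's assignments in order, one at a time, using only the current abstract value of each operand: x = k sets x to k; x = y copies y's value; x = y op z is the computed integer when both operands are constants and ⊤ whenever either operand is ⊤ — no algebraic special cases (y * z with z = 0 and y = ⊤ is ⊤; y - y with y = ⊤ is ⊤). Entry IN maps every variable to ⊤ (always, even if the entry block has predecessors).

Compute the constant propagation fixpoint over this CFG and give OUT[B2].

Fixpoint table:
  B0:  IN=(all ⊤)  OUT={c:2, e:6; rest ⊤}
  B1:  IN={c:2, e:6; rest ⊤}  OUT={c:2, e:6, f:0; rest ⊤}
  B2:  IN={c:2; rest ⊤}  OUT={c:2, e:3; rest ⊤}
  B3:  IN={c:2; rest ⊤}  OUT={c:2; rest ⊤}
  B4:  IN={c:2; rest ⊤}  OUT={c:2; rest ⊤}

Merge at B2: IN[B2] = OUT[B1] ⊔ OUT[B3] = {a: ⊤, b: ⊤, c: 2, d: ⊤, e: ⊤, f: ⊤}
Applying B2's transfer function to that IN value gives OUT[B2] (row B2 above).

Answer: {a: ⊤, b: ⊤, c: 2, d: ⊤, e: 3, f: ⊤}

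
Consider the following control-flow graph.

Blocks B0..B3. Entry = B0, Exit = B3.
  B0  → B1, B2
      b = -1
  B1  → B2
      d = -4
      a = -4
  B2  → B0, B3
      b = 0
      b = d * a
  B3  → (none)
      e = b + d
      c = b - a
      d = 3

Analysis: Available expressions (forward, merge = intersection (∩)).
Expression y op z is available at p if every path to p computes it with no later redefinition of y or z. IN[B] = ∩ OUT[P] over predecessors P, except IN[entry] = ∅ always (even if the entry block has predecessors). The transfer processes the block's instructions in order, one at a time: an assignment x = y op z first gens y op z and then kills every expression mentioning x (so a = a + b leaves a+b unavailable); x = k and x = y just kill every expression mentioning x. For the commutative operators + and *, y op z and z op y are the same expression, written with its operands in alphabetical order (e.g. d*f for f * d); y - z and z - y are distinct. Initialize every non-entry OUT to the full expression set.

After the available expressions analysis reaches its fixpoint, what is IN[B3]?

Answer: {a*d}

Trace:
Fixpoint table:
  B0:   IN={}   OUT={}
  B1:   IN={}   OUT={}
  B2:   IN={}   OUT={a*d}
  B3:   IN={a*d}   OUT={b-a}

Merge at B3: IN[B3] = OUT[B2] = {a*d}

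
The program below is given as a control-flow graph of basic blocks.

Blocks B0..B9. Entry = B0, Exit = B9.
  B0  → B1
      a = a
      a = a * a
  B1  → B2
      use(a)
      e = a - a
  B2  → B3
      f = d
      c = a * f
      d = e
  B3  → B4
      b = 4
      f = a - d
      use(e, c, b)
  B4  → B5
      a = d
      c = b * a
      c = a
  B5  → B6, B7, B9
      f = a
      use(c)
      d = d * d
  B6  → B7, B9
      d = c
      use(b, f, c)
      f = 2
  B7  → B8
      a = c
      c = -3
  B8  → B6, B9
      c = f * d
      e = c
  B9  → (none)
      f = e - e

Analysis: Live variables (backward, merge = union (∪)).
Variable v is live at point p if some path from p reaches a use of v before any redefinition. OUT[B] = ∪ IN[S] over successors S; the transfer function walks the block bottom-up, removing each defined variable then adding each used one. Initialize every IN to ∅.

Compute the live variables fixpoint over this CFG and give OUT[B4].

Converged values:
  B0:   IN={a, d}   OUT={a, d}
  B1:   IN={a, d}   OUT={a, d, e}
  B2:   IN={a, d, e}   OUT={a, c, d, e}
  B3:   IN={a, c, d, e}   OUT={b, d, e}
  B4:   IN={b, d, e}   OUT={a, b, c, d, e}
  B5:   IN={a, b, c, d, e}   OUT={b, c, d, e, f}
  B6:   IN={b, c, e, f}   OUT={b, c, d, e, f}
  B7:   IN={b, c, d, f}   OUT={b, d, f}
  B8:   IN={b, d, f}   OUT={b, c, e, f}
  B9:   IN={e}   OUT={}

Merge at B4: OUT[B4] = IN[B5] = {a, b, c, d, e}

Answer: {a, b, c, d, e}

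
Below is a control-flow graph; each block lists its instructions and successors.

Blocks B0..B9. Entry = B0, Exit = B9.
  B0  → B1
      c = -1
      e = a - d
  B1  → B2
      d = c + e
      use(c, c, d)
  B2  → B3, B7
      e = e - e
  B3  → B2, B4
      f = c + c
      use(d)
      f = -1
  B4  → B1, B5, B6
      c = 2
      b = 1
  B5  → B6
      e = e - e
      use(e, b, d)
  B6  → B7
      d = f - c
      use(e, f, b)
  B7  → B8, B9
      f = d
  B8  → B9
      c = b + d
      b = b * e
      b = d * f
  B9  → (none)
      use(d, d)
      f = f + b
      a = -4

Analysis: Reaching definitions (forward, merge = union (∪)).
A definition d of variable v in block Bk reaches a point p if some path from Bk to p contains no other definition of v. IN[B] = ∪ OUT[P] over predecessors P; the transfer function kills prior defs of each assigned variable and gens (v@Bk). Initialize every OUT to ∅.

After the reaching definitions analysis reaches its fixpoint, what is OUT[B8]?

Answer: {b@B8, c@B8, d@B1, d@B6, e@B2, e@B5, f@B7}

Trace:
Per-block solution:
  B0:  IN={}  OUT={c@B0, e@B0}
  B1:  IN={b@B4, c@B0, c@B4, d@B1, e@B0, e@B2, f@B3}  OUT={b@B4, c@B0, c@B4, d@B1, e@B0, e@B2, f@B3}
  B2:  IN={b@B4, c@B0, c@B4, d@B1, e@B0, e@B2, f@B3}  OUT={b@B4, c@B0, c@B4, d@B1, e@B2, f@B3}
  B3:  IN={b@B4, c@B0, c@B4, d@B1, e@B2, f@B3}  OUT={b@B4, c@B0, c@B4, d@B1, e@B2, f@B3}
  B4:  IN={b@B4, c@B0, c@B4, d@B1, e@B2, f@B3}  OUT={b@B4, c@B4, d@B1, e@B2, f@B3}
  B5:  IN={b@B4, c@B4, d@B1, e@B2, f@B3}  OUT={b@B4, c@B4, d@B1, e@B5, f@B3}
  B6:  IN={b@B4, c@B4, d@B1, e@B2, e@B5, f@B3}  OUT={b@B4, c@B4, d@B6, e@B2, e@B5, f@B3}
  B7:  IN={b@B4, c@B0, c@B4, d@B1, d@B6, e@B2, e@B5, f@B3}  OUT={b@B4, c@B0, c@B4, d@B1, d@B6, e@B2, e@B5, f@B7}
  B8:  IN={b@B4, c@B0, c@B4, d@B1, d@B6, e@B2, e@B5, f@B7}  OUT={b@B8, c@B8, d@B1, d@B6, e@B2, e@B5, f@B7}
  B9:  IN={b@B4, b@B8, c@B0, c@B4, c@B8, d@B1, d@B6, e@B2, e@B5, f@B7}  OUT={a@B9, b@B4, b@B8, c@B0, c@B4, c@B8, d@B1, d@B6, e@B2, e@B5, f@B9}

Merge at B8: IN[B8] = OUT[B7] = {b@B4, c@B0, c@B4, d@B1, d@B6, e@B2, e@B5, f@B7}
Applying B8's transfer function to that IN value gives OUT[B8] (row B8 above).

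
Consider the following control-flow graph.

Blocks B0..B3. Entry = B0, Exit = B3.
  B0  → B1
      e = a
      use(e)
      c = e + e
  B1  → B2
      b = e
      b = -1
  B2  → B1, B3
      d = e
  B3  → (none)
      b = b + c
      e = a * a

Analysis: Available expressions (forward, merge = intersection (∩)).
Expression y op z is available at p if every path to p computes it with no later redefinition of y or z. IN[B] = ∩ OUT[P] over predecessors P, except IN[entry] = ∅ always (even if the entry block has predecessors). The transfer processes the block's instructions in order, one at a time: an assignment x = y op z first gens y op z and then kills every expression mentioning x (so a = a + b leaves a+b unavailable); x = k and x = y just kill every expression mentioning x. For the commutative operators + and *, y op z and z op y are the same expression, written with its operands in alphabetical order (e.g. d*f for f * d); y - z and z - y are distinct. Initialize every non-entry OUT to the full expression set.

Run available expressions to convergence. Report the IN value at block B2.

Fixpoint table:
  B0: | IN={} | OUT={e+e}
  B1: | IN={e+e} | OUT={e+e}
  B2: | IN={e+e} | OUT={e+e}
  B3: | IN={e+e} | OUT={a*a}

Merge at B2: IN[B2] = OUT[B1] = {e+e}

Answer: {e+e}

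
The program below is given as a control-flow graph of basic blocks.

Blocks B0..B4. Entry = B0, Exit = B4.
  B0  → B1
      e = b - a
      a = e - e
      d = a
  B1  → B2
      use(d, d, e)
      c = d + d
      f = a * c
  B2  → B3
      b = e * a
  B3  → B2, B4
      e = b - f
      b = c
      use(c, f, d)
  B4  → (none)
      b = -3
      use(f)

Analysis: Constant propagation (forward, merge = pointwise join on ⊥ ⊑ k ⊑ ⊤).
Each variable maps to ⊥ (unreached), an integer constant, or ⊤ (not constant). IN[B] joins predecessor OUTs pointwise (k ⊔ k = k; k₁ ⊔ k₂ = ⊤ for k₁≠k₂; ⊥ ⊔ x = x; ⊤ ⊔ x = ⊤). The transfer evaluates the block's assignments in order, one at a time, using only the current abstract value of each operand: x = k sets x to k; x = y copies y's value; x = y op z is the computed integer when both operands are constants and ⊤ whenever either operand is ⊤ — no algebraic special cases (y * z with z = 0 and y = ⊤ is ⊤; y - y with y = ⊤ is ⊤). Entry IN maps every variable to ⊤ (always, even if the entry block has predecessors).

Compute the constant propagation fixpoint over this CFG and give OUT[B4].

Converged values:
  B0: | IN=(all ⊤) | OUT=(all ⊤)
  B1: | IN=(all ⊤) | OUT=(all ⊤)
  B2: | IN=(all ⊤) | OUT=(all ⊤)
  B3: | IN=(all ⊤) | OUT=(all ⊤)
  B4: | IN=(all ⊤) | OUT={b:-3; rest ⊤}

Merge at B4: IN[B4] = OUT[B3] = {a: ⊤, b: ⊤, c: ⊤, d: ⊤, e: ⊤, f: ⊤}
Applying B4's transfer function to that IN value gives OUT[B4] (row B4 above).

Answer: {a: ⊤, b: -3, c: ⊤, d: ⊤, e: ⊤, f: ⊤}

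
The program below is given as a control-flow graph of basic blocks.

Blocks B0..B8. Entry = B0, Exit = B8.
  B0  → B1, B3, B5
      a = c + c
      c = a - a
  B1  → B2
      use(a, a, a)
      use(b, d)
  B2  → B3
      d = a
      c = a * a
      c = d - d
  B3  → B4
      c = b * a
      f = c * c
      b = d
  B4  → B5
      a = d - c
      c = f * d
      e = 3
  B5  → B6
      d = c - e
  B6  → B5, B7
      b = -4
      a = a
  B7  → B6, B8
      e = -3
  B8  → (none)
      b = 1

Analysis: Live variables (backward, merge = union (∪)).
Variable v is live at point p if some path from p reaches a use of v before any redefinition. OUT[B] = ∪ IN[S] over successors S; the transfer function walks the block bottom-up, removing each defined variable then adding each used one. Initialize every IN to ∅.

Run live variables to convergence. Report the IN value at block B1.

Per-block solution:
  B0:  IN={b, c, d, e}  OUT={a, b, c, d, e}
  B1:  IN={a, b, d}  OUT={a, b}
  B2:  IN={a, b}  OUT={a, b, d}
  B3:  IN={a, b, d}  OUT={c, d, f}
  B4:  IN={c, d, f}  OUT={a, c, e}
  B5:  IN={a, c, e}  OUT={a, c, e}
  B6:  IN={a, c, e}  OUT={a, c, e}
  B7:  IN={a, c}  OUT={a, c, e}
  B8:  IN={}  OUT={}

Merge at B1: OUT[B1] = IN[B2] = {a, b}
Applying B1's transfer function to that OUT value gives IN[B1] (row B1 above).

Answer: {a, b, d}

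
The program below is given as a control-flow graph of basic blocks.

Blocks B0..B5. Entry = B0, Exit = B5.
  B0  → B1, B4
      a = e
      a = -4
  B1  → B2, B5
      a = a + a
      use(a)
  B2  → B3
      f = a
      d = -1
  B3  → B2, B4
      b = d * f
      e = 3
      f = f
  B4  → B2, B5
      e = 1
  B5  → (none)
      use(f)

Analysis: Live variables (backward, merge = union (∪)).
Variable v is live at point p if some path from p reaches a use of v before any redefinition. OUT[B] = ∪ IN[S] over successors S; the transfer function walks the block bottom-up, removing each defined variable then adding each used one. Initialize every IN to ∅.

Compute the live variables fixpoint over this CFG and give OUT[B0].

Per-block solution:
  B0: | IN={e, f} | OUT={a, f}
  B1: | IN={a, f} | OUT={a, f}
  B2: | IN={a} | OUT={a, d, f}
  B3: | IN={a, d, f} | OUT={a, f}
  B4: | IN={a, f} | OUT={a, f}
  B5: | IN={f} | OUT={}

Merge at B0: OUT[B0] = IN[B1] ⊔ IN[B4] = {a, f}

Answer: {a, f}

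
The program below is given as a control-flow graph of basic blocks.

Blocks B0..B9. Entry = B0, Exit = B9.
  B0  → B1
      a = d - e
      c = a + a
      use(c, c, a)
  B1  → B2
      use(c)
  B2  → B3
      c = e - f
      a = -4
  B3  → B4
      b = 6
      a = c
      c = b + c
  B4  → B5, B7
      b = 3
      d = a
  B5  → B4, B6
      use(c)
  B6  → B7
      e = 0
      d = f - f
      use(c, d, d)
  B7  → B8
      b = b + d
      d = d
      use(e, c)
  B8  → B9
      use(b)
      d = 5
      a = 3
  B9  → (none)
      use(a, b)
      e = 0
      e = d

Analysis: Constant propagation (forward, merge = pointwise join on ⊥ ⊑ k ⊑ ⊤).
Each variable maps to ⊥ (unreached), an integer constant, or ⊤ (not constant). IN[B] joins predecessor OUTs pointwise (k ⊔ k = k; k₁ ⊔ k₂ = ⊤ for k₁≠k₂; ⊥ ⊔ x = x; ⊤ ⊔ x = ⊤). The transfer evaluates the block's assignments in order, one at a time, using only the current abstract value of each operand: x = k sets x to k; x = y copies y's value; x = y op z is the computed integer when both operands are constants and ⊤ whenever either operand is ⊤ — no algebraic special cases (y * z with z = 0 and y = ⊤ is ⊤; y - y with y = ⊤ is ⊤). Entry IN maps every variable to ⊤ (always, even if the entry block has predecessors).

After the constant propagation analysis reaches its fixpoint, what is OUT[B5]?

Fixpoint table:
  B0:  IN=(all ⊤)  OUT=(all ⊤)
  B1:  IN=(all ⊤)  OUT=(all ⊤)
  B2:  IN=(all ⊤)  OUT={a:-4; rest ⊤}
  B3:  IN={a:-4; rest ⊤}  OUT={b:6; rest ⊤}
  B4:  IN=(all ⊤)  OUT={b:3; rest ⊤}
  B5:  IN={b:3; rest ⊤}  OUT={b:3; rest ⊤}
  B6:  IN={b:3; rest ⊤}  OUT={b:3, e:0; rest ⊤}
  B7:  IN={b:3; rest ⊤}  OUT=(all ⊤)
  B8:  IN=(all ⊤)  OUT={a:3, d:5; rest ⊤}
  B9:  IN={a:3, d:5; rest ⊤}  OUT={a:3, d:5, e:5; rest ⊤}

Merge at B5: IN[B5] = OUT[B4] = {a: ⊤, b: 3, c: ⊤, d: ⊤, e: ⊤, f: ⊤}
Applying B5's transfer function to that IN value gives OUT[B5] (row B5 above).

Answer: {a: ⊤, b: 3, c: ⊤, d: ⊤, e: ⊤, f: ⊤}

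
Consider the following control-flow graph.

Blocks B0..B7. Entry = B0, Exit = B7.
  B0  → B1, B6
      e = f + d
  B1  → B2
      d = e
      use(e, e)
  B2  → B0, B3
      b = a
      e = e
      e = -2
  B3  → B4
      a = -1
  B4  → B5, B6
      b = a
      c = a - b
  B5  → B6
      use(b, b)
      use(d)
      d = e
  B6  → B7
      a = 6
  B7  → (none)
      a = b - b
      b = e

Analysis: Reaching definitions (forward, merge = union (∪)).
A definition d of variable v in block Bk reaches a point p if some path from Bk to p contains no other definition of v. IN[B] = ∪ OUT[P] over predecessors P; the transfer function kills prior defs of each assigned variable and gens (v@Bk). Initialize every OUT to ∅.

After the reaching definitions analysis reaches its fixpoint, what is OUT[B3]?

Converged values:
  B0: | IN={b@B2, d@B1, e@B2} | OUT={b@B2, d@B1, e@B0}
  B1: | IN={b@B2, d@B1, e@B0} | OUT={b@B2, d@B1, e@B0}
  B2: | IN={b@B2, d@B1, e@B0} | OUT={b@B2, d@B1, e@B2}
  B3: | IN={b@B2, d@B1, e@B2} | OUT={a@B3, b@B2, d@B1, e@B2}
  B4: | IN={a@B3, b@B2, d@B1, e@B2} | OUT={a@B3, b@B4, c@B4, d@B1, e@B2}
  B5: | IN={a@B3, b@B4, c@B4, d@B1, e@B2} | OUT={a@B3, b@B4, c@B4, d@B5, e@B2}
  B6: | IN={a@B3, b@B2, b@B4, c@B4, d@B1, d@B5, e@B0, e@B2} | OUT={a@B6, b@B2, b@B4, c@B4, d@B1, d@B5, e@B0, e@B2}
  B7: | IN={a@B6, b@B2, b@B4, c@B4, d@B1, d@B5, e@B0, e@B2} | OUT={a@B7, b@B7, c@B4, d@B1, d@B5, e@B0, e@B2}

Merge at B3: IN[B3] = OUT[B2] = {b@B2, d@B1, e@B2}
Applying B3's transfer function to that IN value gives OUT[B3] (row B3 above).

Answer: {a@B3, b@B2, d@B1, e@B2}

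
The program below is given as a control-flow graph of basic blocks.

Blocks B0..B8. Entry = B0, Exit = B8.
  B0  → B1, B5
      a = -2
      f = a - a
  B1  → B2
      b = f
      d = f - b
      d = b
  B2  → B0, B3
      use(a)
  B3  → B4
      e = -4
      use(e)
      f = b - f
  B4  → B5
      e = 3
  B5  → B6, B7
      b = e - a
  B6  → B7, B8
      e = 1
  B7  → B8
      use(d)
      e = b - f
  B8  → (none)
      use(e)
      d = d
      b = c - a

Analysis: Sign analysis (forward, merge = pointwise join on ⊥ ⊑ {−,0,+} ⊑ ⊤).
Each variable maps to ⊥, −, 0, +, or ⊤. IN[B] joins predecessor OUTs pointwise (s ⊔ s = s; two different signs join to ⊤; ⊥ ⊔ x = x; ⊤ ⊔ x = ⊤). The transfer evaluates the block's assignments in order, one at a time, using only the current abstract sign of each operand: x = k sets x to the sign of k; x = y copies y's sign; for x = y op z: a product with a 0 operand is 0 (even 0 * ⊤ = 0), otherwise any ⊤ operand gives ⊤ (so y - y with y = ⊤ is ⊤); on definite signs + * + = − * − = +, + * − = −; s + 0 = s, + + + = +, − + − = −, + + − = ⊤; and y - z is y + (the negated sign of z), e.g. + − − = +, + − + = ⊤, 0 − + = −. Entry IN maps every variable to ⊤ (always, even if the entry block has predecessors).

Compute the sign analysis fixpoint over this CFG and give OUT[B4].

Answer: {a: -, b: ⊤, c: ⊤, d: ⊤, e: +, f: ⊤}

Working:
Per-block solution:
  B0:  IN=(all ⊤)  OUT={a:-; rest ⊤}
  B1:  IN={a:-; rest ⊤}  OUT={a:-; rest ⊤}
  B2:  IN={a:-; rest ⊤}  OUT={a:-; rest ⊤}
  B3:  IN={a:-; rest ⊤}  OUT={a:-, e:-; rest ⊤}
  B4:  IN={a:-, e:-; rest ⊤}  OUT={a:-, e:+; rest ⊤}
  B5:  IN={a:-; rest ⊤}  OUT={a:-; rest ⊤}
  B6:  IN={a:-; rest ⊤}  OUT={a:-, e:+; rest ⊤}
  B7:  IN={a:-; rest ⊤}  OUT={a:-; rest ⊤}
  B8:  IN={a:-; rest ⊤}  OUT={a:-; rest ⊤}

Merge at B4: IN[B4] = OUT[B3] = {a: -, b: ⊤, c: ⊤, d: ⊤, e: -, f: ⊤}
Applying B4's transfer function to that IN value gives OUT[B4] (row B4 above).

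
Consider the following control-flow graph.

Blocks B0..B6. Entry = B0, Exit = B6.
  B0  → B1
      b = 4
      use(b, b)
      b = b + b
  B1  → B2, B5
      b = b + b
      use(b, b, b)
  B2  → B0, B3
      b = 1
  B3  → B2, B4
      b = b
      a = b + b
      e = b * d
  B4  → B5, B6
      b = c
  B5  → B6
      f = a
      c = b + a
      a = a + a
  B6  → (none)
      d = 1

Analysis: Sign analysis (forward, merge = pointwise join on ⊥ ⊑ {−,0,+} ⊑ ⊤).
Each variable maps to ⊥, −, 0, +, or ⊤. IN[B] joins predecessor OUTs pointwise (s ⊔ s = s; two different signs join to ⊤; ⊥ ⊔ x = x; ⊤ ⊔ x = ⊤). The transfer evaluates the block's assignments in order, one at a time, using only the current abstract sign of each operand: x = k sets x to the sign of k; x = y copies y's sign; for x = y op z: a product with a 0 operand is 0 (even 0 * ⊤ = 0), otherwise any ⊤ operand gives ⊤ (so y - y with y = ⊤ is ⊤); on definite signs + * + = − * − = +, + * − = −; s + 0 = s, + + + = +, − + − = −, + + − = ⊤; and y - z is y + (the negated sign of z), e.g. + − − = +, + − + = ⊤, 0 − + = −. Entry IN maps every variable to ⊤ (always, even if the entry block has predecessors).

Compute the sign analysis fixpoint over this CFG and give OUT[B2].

Answer: {a: ⊤, b: +, c: ⊤, d: ⊤, e: ⊤, f: ⊤}

Working:
Converged values:
  B0: | IN=(all ⊤) | OUT={b:+; rest ⊤}
  B1: | IN={b:+; rest ⊤} | OUT={b:+; rest ⊤}
  B2: | IN={b:+; rest ⊤} | OUT={b:+; rest ⊤}
  B3: | IN={b:+; rest ⊤} | OUT={a:+, b:+; rest ⊤}
  B4: | IN={a:+, b:+; rest ⊤} | OUT={a:+; rest ⊤}
  B5: | IN=(all ⊤) | OUT=(all ⊤)
  B6: | IN=(all ⊤) | OUT={d:+; rest ⊤}

Merge at B2: IN[B2] = OUT[B1] ⊔ OUT[B3] = {a: ⊤, b: +, c: ⊤, d: ⊤, e: ⊤, f: ⊤}
Applying B2's transfer function to that IN value gives OUT[B2] (row B2 above).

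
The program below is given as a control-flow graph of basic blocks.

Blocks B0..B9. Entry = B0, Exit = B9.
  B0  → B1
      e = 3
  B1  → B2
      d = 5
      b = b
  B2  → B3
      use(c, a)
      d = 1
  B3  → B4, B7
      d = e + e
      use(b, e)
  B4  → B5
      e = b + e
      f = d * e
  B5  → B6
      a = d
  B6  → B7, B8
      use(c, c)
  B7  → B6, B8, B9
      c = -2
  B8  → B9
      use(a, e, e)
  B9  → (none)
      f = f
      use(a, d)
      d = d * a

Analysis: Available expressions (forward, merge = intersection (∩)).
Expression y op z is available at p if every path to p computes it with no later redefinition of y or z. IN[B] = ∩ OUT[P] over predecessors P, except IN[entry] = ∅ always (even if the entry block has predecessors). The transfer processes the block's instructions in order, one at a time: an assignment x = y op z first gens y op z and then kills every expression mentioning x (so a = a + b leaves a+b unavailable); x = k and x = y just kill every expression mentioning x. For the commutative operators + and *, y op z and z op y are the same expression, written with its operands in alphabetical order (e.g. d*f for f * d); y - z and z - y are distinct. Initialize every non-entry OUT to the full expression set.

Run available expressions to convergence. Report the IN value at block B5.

Answer: {d*e}

Working:
Per-block solution:
  B0:  IN={}  OUT={}
  B1:  IN={}  OUT={}
  B2:  IN={}  OUT={}
  B3:  IN={}  OUT={e+e}
  B4:  IN={e+e}  OUT={d*e}
  B5:  IN={d*e}  OUT={d*e}
  B6:  IN={}  OUT={}
  B7:  IN={}  OUT={}
  B8:  IN={}  OUT={}
  B9:  IN={}  OUT={}

Merge at B5: IN[B5] = OUT[B4] = {d*e}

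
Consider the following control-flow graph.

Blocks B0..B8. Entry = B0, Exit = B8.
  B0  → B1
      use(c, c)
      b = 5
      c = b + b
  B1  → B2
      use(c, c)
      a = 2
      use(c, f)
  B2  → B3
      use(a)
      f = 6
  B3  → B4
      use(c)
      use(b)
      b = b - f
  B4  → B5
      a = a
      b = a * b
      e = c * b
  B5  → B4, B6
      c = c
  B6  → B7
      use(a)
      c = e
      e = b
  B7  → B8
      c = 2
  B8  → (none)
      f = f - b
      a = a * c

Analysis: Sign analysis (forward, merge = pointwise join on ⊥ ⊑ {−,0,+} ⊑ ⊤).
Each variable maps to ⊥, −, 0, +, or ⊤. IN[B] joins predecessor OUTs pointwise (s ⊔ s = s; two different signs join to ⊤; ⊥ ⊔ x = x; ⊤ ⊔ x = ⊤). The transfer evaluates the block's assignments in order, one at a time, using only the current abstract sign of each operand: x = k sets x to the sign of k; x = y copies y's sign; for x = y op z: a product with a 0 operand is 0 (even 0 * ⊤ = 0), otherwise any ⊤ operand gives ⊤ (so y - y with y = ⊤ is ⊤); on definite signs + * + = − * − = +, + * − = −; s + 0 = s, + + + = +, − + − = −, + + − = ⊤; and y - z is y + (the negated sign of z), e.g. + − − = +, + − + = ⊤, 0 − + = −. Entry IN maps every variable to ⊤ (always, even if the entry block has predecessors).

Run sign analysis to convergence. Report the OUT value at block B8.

Per-block solution:
  B0:   IN=(all ⊤)   OUT={b:+, c:+; rest ⊤}
  B1:   IN={b:+, c:+; rest ⊤}   OUT={a:+, b:+, c:+; rest ⊤}
  B2:   IN={a:+, b:+, c:+; rest ⊤}   OUT={a:+, b:+, c:+, f:+; rest ⊤}
  B3:   IN={a:+, b:+, c:+, f:+; rest ⊤}   OUT={a:+, c:+, f:+; rest ⊤}
  B4:   IN={a:+, c:+, f:+; rest ⊤}   OUT={a:+, c:+, f:+; rest ⊤}
  B5:   IN={a:+, c:+, f:+; rest ⊤}   OUT={a:+, c:+, f:+; rest ⊤}
  B6:   IN={a:+, c:+, f:+; rest ⊤}   OUT={a:+, f:+; rest ⊤}
  B7:   IN={a:+, f:+; rest ⊤}   OUT={a:+, c:+, f:+; rest ⊤}
  B8:   IN={a:+, c:+, f:+; rest ⊤}   OUT={a:+, c:+; rest ⊤}

Merge at B8: IN[B8] = OUT[B7] = {a: +, b: ⊤, c: +, d: ⊤, e: ⊤, f: +}
Applying B8's transfer function to that IN value gives OUT[B8] (row B8 above).

Answer: {a: +, b: ⊤, c: +, d: ⊤, e: ⊤, f: ⊤}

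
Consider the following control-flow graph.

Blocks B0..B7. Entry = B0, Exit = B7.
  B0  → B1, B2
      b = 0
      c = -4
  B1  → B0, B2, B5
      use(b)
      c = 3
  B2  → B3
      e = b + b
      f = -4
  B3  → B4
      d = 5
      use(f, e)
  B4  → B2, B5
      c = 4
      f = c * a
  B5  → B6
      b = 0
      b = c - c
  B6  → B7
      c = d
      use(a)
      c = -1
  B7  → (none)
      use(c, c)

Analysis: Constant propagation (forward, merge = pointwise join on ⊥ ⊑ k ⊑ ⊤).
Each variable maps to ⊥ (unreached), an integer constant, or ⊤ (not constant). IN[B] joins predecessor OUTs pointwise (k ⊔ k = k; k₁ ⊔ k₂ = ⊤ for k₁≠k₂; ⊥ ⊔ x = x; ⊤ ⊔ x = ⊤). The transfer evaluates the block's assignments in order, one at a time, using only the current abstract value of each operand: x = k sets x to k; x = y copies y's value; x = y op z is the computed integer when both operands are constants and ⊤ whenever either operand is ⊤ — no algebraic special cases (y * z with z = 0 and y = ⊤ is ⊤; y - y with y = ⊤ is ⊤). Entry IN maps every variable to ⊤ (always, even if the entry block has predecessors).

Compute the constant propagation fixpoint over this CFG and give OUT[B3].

Answer: {a: ⊤, b: 0, c: ⊤, d: 5, e: 0, f: -4}

Derivation:
Per-block solution:
  B0:   IN=(all ⊤)   OUT={b:0, c:-4; rest ⊤}
  B1:   IN={b:0, c:-4; rest ⊤}   OUT={b:0, c:3; rest ⊤}
  B2:   IN={b:0; rest ⊤}   OUT={b:0, e:0, f:-4; rest ⊤}
  B3:   IN={b:0, e:0, f:-4; rest ⊤}   OUT={b:0, d:5, e:0, f:-4; rest ⊤}
  B4:   IN={b:0, d:5, e:0, f:-4; rest ⊤}   OUT={b:0, c:4, d:5, e:0; rest ⊤}
  B5:   IN={b:0; rest ⊤}   OUT=(all ⊤)
  B6:   IN=(all ⊤)   OUT={c:-1; rest ⊤}
  B7:   IN={c:-1; rest ⊤}   OUT={c:-1; rest ⊤}

Merge at B3: IN[B3] = OUT[B2] = {a: ⊤, b: 0, c: ⊤, d: ⊤, e: 0, f: -4}
Applying B3's transfer function to that IN value gives OUT[B3] (row B3 above).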